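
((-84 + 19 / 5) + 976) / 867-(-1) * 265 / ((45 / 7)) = 549532 / 13005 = 42.26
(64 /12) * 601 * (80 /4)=192320 /3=64106.67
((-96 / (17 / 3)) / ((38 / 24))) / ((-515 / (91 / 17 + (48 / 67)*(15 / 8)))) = 0.14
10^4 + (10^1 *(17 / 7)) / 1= 70170 / 7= 10024.29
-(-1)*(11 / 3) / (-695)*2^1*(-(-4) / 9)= -88 / 18765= -0.00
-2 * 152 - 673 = -977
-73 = -73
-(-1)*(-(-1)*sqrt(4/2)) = 1.41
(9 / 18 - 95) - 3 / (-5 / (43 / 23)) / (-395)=-8585583 / 90850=-94.50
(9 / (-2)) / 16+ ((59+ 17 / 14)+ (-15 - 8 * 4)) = 2897 / 224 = 12.93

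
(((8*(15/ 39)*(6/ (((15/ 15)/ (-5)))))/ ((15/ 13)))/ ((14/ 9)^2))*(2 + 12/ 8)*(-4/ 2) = 1620/ 7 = 231.43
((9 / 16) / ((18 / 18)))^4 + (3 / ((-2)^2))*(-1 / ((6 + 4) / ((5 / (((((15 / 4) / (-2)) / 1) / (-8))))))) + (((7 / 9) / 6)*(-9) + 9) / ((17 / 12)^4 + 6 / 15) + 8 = 1243942858489 / 150430351360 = 8.27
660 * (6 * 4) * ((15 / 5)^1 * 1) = 47520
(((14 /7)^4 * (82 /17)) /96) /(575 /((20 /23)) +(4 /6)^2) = 12 /9877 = 0.00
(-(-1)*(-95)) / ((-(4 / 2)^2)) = 95 / 4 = 23.75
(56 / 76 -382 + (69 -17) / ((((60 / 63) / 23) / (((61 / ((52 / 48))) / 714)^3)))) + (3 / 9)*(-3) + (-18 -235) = -634.65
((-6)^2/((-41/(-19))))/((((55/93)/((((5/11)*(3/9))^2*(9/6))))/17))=901170/54571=16.51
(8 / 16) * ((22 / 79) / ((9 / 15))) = 55 / 237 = 0.23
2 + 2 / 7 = 2.29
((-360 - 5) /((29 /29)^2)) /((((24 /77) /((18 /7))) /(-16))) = 48180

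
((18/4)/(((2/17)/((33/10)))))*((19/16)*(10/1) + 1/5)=2438667/1600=1524.17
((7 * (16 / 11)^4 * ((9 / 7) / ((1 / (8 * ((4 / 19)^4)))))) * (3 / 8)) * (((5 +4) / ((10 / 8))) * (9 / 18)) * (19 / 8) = 1019215872 / 502113095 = 2.03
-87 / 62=-1.40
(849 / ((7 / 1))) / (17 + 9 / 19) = 16131 / 2324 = 6.94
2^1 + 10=12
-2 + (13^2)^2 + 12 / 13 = 371279 / 13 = 28559.92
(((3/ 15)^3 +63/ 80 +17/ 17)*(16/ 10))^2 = 12895281/ 1562500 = 8.25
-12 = -12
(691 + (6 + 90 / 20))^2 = 1968409 / 4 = 492102.25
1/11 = 0.09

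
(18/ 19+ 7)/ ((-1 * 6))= -151/ 114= -1.32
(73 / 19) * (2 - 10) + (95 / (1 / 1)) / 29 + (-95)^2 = 4957644 / 551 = 8997.54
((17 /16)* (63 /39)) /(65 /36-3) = -3213 /2236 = -1.44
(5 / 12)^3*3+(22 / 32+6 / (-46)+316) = 316.77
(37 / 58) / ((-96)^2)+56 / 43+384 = 8856061495 / 22984704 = 385.30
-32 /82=-0.39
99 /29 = 3.41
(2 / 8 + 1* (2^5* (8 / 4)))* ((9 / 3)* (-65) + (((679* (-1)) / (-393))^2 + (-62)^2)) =72479839297 / 308898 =234640.04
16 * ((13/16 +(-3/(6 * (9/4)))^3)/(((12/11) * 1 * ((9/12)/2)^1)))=31.35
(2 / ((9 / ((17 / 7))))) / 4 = 17 / 126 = 0.13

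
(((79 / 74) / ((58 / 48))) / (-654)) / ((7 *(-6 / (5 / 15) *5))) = 79 / 36841455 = 0.00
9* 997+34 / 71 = 637117 / 71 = 8973.48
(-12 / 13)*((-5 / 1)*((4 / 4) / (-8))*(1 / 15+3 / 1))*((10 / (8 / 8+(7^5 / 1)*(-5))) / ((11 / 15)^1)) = 0.00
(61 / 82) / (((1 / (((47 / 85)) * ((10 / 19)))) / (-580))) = -125.57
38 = 38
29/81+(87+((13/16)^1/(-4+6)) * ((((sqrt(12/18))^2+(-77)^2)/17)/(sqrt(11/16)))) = 7076/81+231257 * sqrt(11)/4488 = 258.26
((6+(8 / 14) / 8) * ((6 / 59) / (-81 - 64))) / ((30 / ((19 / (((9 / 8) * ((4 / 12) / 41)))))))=-52972 / 179655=-0.29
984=984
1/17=0.06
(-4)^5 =-1024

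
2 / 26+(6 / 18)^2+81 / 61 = 10819 / 7137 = 1.52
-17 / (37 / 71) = -1207 / 37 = -32.62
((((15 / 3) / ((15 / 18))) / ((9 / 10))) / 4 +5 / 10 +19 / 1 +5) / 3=157 / 18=8.72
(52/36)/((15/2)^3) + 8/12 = 20354/30375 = 0.67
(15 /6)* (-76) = -190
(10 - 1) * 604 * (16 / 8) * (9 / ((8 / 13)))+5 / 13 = 159003.38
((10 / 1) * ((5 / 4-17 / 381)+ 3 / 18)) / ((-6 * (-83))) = 3485 / 126492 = 0.03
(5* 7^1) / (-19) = -35 / 19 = -1.84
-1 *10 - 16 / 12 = -34 / 3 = -11.33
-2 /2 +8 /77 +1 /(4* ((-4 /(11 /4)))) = -5263 /4928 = -1.07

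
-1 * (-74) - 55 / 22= 71.50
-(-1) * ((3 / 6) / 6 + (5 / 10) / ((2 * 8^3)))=515 / 6144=0.08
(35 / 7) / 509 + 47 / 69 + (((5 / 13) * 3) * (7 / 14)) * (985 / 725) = 39054583 / 26481234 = 1.47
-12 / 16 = -3 / 4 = -0.75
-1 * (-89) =89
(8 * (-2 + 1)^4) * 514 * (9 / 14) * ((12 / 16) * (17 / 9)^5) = 729806498 / 15309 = 47671.73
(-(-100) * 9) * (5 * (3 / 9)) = 1500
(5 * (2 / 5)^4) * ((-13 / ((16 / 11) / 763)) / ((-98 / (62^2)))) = 29958214 / 875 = 34237.96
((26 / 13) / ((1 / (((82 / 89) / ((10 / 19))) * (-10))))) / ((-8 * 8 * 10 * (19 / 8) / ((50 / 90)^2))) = 205 / 28836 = 0.01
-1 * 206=-206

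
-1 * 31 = -31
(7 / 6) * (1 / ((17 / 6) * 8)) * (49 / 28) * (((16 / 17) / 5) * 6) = 147 / 1445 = 0.10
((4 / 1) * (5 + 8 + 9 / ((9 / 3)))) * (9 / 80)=36 / 5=7.20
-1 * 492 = -492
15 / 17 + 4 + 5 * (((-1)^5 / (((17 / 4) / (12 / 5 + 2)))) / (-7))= 669 / 119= 5.62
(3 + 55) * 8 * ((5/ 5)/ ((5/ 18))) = 8352/ 5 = 1670.40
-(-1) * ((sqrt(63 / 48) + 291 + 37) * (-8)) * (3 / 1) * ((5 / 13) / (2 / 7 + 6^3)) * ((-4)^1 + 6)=-275520 / 9841 - 210 * sqrt(21) / 9841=-28.09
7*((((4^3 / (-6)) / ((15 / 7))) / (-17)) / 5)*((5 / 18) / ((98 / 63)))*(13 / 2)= 364 / 765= 0.48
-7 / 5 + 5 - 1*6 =-12 / 5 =-2.40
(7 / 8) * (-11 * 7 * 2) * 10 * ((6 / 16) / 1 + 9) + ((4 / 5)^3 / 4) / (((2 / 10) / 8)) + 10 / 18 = -12627.14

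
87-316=-229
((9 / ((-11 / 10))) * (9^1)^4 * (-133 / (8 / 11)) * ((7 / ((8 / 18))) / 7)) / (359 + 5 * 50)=16828965 / 464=36269.32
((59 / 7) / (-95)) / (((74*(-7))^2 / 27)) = -1593 / 178435460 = -0.00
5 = 5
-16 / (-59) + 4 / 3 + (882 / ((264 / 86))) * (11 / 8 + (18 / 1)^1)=173466619 / 31152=5568.39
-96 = -96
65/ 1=65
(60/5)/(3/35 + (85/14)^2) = 11760/36209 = 0.32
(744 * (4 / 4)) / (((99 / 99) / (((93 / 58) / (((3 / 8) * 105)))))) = 30752 / 1015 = 30.30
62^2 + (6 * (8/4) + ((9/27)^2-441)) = 30736/9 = 3415.11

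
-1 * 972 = -972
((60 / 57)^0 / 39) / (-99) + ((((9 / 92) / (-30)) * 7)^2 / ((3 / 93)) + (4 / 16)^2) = 256184231 / 3267950400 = 0.08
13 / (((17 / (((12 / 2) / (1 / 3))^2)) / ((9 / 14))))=159.28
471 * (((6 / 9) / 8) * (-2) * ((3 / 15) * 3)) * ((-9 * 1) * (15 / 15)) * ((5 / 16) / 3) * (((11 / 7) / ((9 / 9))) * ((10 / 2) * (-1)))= -77715 / 224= -346.94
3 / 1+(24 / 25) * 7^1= 243 / 25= 9.72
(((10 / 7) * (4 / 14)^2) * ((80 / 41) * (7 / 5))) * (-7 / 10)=-64 / 287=-0.22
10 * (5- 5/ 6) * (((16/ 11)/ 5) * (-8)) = -3200/ 33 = -96.97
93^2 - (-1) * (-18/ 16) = 69183/ 8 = 8647.88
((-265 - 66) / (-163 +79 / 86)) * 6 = 170796 / 13939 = 12.25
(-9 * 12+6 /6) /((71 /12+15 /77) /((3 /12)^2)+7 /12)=-32956 /30297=-1.09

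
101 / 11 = 9.18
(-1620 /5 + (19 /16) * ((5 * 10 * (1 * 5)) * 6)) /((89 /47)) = 273963 /356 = 769.56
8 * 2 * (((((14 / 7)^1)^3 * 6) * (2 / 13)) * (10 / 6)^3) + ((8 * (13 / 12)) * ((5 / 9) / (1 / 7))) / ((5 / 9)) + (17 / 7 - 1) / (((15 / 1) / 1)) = 497764 / 819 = 607.77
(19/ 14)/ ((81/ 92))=874/ 567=1.54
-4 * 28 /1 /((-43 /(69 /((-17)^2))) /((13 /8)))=12558 /12427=1.01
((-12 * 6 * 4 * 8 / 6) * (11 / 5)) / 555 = -1408 / 925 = -1.52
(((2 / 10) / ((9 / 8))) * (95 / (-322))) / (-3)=76 / 4347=0.02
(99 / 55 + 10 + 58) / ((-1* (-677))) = 349 / 3385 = 0.10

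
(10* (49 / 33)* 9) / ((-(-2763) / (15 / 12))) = 1225 / 20262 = 0.06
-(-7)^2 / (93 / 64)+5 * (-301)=-143101 / 93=-1538.72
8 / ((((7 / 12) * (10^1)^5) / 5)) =3 / 4375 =0.00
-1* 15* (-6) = 90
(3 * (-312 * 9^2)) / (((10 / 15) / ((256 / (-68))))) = 7278336 / 17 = 428137.41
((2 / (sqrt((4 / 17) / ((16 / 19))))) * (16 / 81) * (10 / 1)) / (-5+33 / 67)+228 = 228 - 21440 * sqrt(323) / 232389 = 226.34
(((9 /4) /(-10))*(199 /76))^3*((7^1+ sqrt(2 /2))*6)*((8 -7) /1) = -17234870013 /1755904000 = -9.82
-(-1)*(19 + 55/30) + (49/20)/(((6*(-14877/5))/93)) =2477981/119016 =20.82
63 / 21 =3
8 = 8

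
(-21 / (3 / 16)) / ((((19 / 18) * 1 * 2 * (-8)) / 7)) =882 / 19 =46.42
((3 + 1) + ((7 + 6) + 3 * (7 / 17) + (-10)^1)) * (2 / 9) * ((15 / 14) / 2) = 50 / 51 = 0.98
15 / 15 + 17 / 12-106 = -1243 / 12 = -103.58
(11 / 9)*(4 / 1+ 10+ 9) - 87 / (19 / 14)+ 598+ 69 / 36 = 385723 / 684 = 563.92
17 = 17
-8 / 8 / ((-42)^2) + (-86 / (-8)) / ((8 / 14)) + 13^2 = 1325201 / 7056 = 187.81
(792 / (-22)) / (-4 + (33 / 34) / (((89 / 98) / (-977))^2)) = -2423826 / 75629926943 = -0.00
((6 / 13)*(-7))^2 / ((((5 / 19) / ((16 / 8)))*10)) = 33516 / 4225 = 7.93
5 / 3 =1.67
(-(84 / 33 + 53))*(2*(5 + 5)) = -12220 / 11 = -1110.91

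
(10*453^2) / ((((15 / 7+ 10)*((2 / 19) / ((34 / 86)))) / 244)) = 6659442468 / 43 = 154870755.07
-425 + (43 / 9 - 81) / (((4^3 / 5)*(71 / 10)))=-425.84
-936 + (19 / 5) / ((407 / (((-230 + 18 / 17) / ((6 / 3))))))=-32417894 / 34595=-937.07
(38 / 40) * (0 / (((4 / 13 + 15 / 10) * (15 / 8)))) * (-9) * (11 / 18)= 0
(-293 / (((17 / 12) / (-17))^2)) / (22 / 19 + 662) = -11134 / 175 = -63.62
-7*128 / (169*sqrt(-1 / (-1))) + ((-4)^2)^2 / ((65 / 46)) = 148608 / 845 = 175.87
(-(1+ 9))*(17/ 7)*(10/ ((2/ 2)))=-1700/ 7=-242.86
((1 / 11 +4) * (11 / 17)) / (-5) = -9 / 17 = -0.53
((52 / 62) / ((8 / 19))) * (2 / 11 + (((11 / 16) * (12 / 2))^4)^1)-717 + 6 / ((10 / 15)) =-731385571 / 5586944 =-130.91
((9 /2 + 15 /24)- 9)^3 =-29791 /512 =-58.19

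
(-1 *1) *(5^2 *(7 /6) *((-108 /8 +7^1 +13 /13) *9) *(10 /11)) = 2625 /2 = 1312.50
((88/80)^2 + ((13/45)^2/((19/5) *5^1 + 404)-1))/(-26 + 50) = 720199/82231200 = 0.01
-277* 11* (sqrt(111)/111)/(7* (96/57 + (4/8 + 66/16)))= -463144* sqrt(111)/745143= -6.55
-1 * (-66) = 66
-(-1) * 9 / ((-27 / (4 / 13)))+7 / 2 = 265 / 78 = 3.40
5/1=5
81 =81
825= 825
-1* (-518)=518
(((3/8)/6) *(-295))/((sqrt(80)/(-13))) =767 *sqrt(5)/64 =26.80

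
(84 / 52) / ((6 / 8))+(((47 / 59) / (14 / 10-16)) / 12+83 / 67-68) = -2908618417 / 45016764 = -64.61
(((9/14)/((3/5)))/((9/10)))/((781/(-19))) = -475/16401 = -0.03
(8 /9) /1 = 8 /9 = 0.89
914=914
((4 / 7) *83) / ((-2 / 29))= -4814 / 7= -687.71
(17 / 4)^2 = 289 / 16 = 18.06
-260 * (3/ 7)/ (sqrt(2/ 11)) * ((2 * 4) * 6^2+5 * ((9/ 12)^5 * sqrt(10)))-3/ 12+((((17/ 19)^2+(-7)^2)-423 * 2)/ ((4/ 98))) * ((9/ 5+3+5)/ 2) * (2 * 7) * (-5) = -112320 * sqrt(22)/ 7-236925 * sqrt(55)/ 1792+9661604431/ 1444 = 6614620.21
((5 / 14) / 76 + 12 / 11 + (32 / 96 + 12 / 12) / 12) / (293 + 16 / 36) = 127111 / 30910264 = 0.00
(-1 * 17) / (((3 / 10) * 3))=-170 / 9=-18.89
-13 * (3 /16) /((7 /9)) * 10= -1755 /56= -31.34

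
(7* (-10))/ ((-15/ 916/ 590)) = 7566160/ 3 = 2522053.33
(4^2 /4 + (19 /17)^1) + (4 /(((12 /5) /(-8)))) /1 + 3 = -5.22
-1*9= -9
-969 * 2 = -1938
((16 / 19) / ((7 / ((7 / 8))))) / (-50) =-1 / 475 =-0.00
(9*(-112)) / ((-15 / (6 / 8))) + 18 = 342 / 5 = 68.40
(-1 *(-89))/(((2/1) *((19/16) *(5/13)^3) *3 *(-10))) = -782132/35625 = -21.95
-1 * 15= -15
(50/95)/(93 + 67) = 1/304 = 0.00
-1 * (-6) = 6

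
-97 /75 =-1.29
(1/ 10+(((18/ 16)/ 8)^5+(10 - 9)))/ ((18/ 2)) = 5905875277/ 48318382080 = 0.12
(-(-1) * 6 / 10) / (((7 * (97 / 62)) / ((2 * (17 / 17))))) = 372 / 3395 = 0.11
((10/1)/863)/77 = 10/66451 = 0.00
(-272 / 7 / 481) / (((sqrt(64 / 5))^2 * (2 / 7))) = -85 / 3848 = -0.02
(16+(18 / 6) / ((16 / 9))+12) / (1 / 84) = 9975 / 4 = 2493.75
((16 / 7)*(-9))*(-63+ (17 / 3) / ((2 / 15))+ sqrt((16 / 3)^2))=312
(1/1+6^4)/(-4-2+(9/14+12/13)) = -236054/807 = -292.51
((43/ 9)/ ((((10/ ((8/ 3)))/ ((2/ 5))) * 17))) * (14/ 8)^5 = 0.49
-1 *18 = -18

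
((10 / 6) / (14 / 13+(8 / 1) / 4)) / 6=13 / 144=0.09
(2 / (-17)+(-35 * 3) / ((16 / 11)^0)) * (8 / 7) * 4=-57184 / 119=-480.54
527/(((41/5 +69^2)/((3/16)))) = 7905/381536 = 0.02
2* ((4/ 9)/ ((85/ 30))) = 16/ 51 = 0.31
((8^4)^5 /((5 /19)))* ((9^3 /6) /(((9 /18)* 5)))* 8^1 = 42584308694158499905536 /25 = 1703372347766339996221.44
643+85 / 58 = 644.47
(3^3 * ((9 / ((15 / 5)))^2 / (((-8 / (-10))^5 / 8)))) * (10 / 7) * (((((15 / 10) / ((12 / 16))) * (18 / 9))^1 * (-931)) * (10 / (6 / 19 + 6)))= -3198234375 / 64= -49972412.11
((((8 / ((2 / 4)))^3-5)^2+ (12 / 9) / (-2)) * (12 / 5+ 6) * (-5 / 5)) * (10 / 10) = -702923774 / 5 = -140584754.80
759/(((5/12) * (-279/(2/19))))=-2024/2945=-0.69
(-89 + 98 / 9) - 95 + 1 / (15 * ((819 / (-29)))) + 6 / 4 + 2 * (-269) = -17435203 / 24570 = -709.61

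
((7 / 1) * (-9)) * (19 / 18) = -133 / 2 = -66.50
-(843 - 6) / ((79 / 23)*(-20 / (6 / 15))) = 19251 / 3950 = 4.87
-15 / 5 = -3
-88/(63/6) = -176/21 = -8.38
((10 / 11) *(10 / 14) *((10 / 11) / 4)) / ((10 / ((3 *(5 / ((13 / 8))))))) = 1500 / 11011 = 0.14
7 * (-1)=-7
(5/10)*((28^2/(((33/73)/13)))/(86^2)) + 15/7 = 1566269/427119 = 3.67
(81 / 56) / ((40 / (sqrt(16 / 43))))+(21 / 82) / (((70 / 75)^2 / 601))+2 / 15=81 * sqrt(43) / 24080+6089717 / 34440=176.84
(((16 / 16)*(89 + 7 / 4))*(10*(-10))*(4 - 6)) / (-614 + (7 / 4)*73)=-14520 / 389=-37.33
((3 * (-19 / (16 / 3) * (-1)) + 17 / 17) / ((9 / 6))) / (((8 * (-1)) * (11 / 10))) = -85 / 96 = -0.89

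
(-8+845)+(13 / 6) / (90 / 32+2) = 193451 / 231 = 837.45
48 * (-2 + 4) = 96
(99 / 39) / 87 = 11 / 377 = 0.03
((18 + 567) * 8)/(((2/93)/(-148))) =-32207760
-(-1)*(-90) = -90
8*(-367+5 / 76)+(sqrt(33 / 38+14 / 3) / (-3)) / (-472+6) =-55774 / 19+sqrt(71934) / 159372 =-2935.47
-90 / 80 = -9 / 8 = -1.12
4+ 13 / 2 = 21 / 2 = 10.50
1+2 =3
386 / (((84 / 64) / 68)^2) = 1036111.53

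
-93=-93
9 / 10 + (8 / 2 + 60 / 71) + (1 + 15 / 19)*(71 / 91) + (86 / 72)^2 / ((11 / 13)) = 77241623383 / 8750261520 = 8.83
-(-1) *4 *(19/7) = 76/7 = 10.86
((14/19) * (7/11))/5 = 98/1045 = 0.09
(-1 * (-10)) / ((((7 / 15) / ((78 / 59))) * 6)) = 1950 / 413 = 4.72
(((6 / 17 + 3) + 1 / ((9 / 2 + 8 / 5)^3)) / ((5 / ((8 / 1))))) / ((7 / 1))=103639336 / 135053695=0.77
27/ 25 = 1.08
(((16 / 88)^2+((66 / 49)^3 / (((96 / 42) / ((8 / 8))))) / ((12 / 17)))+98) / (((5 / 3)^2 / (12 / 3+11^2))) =72880104375 / 16269176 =4479.64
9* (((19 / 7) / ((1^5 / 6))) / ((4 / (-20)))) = -732.86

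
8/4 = 2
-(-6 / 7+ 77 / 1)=-533 / 7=-76.14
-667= -667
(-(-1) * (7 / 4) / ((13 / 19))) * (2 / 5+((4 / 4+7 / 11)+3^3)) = 212401 / 2860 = 74.27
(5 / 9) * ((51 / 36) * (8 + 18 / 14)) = 5525 / 756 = 7.31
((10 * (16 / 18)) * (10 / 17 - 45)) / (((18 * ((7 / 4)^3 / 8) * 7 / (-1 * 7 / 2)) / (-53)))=-409753600 / 472311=-867.55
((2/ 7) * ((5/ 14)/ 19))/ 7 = 0.00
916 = 916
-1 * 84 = -84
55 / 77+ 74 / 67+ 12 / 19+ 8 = 93123 / 8911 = 10.45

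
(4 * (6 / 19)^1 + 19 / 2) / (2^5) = 409 / 1216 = 0.34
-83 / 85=-0.98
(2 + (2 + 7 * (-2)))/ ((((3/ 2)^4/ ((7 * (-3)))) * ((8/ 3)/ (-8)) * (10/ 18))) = -224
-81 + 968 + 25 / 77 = 68324 / 77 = 887.32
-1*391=-391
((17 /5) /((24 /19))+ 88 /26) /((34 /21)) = 66353 /17680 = 3.75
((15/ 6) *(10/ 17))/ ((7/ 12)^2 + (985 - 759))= 3600/ 554081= 0.01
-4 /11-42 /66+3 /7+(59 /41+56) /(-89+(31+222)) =-10411 /47068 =-0.22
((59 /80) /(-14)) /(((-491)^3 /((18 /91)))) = 531 /6032174490160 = 0.00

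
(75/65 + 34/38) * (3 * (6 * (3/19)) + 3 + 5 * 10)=536866/4693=114.40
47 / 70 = 0.67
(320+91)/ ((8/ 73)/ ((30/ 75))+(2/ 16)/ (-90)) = 21602160/ 14327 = 1507.79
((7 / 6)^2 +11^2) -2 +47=6025 / 36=167.36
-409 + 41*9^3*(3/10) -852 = 77057/10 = 7705.70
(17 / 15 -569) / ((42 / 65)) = -55367 / 63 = -878.84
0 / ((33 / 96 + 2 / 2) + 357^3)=0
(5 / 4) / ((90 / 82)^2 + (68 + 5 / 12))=25215 / 1404401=0.02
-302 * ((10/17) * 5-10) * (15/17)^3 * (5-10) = -611550000/83521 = -7322.11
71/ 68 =1.04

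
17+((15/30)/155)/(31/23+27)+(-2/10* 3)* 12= 1980799/202120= 9.80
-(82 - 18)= -64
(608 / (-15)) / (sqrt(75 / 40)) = -1216 * sqrt(30) / 225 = -29.60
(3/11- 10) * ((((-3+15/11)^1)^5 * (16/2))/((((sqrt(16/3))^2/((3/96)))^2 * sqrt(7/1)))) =56864187 * sqrt(7)/12698549248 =0.01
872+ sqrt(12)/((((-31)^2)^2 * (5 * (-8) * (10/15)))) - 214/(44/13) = 808.77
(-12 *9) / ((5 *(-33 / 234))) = 8424 / 55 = 153.16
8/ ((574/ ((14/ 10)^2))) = 28/ 1025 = 0.03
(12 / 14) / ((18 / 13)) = 0.62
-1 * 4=-4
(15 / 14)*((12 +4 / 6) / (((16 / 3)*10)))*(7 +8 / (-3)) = 247 / 224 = 1.10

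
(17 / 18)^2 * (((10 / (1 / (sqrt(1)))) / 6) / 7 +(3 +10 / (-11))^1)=77741 / 37422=2.08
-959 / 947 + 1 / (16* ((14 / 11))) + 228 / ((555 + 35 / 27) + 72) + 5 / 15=-721538653 / 2698904544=-0.27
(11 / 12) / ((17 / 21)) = 77 / 68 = 1.13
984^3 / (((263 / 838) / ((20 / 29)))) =15968323031040 / 7627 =2093657143.18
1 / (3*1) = 1 / 3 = 0.33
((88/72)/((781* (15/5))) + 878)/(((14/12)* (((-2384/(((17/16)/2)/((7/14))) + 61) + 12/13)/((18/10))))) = -743942134/1198234695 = -0.62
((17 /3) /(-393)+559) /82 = 329522 /48339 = 6.82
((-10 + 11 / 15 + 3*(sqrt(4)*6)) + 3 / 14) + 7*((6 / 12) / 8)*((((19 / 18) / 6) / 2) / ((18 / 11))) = 58723717 / 2177280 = 26.97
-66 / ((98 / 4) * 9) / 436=-11 / 16023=-0.00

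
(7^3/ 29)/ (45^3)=343/ 2642625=0.00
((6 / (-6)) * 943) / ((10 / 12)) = -5658 / 5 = -1131.60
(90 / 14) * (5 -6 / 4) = 45 / 2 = 22.50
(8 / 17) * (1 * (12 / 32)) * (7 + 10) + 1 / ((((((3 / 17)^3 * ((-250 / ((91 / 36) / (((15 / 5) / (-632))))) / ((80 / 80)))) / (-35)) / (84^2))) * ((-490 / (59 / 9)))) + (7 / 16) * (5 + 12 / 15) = 1867141134923 / 1458000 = 1280618.06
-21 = -21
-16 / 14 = -8 / 7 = -1.14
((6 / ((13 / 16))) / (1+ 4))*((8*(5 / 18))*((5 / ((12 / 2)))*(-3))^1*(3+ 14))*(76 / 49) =-413440 / 1911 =-216.35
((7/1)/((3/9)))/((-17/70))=-1470/17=-86.47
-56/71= -0.79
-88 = -88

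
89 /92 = 0.97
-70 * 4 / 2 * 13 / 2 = -910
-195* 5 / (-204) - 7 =-151 / 68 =-2.22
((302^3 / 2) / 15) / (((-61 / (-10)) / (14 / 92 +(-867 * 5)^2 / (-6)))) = -471407699179.68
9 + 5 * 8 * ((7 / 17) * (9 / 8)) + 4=536 / 17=31.53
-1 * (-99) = 99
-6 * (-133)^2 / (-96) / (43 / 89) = 1574321 / 688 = 2288.26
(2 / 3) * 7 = 14 / 3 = 4.67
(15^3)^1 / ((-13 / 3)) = -10125 / 13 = -778.85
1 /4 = 0.25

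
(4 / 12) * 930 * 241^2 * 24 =432122640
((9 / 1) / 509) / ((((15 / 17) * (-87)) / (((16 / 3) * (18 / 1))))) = -1632 / 73805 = -0.02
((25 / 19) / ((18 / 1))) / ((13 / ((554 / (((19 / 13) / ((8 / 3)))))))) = 55400 / 9747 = 5.68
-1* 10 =-10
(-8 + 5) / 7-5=-38 / 7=-5.43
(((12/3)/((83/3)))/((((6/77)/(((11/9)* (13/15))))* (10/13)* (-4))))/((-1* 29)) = 0.02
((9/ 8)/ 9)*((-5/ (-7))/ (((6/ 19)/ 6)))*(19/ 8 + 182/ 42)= 2185/ 192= 11.38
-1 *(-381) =381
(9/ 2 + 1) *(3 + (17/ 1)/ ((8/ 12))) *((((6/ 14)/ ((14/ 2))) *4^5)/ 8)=60192/ 49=1228.41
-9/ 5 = -1.80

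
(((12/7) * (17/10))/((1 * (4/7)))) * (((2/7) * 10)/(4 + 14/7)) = 17/7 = 2.43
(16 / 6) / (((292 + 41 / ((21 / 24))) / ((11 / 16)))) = 77 / 14232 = 0.01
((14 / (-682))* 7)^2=0.02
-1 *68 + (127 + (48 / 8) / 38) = 1124 / 19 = 59.16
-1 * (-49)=49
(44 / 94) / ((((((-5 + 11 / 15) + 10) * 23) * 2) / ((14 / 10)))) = 231 / 92966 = 0.00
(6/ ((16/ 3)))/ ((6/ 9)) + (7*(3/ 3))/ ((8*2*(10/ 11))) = 347/ 160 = 2.17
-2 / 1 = -2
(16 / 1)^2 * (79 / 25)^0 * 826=211456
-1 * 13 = -13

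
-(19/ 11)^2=-361/ 121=-2.98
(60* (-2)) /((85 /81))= -1944 /17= -114.35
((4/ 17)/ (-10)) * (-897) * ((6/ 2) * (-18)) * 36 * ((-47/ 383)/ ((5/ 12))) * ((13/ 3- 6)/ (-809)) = 24.89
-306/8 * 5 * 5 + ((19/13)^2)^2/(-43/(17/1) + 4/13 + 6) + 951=-29662567/7337980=-4.04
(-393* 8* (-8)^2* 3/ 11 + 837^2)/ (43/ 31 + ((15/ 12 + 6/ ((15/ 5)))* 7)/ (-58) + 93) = 17027326104/ 2478707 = 6869.44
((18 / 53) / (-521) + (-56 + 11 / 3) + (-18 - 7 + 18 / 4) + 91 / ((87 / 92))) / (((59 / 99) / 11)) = 431.83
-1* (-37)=37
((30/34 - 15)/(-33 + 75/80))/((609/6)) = 2560/590121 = 0.00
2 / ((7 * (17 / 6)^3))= 432 / 34391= 0.01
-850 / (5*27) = -170 / 27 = -6.30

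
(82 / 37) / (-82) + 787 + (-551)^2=11262355 / 37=304387.97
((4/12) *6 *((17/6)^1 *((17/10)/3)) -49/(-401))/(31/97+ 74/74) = 11669003/4619520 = 2.53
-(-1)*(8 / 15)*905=1448 / 3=482.67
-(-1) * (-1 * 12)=-12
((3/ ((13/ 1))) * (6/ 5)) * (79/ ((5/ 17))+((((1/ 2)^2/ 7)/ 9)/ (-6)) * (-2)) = 78101/ 1050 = 74.38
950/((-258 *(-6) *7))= 475/5418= 0.09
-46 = -46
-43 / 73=-0.59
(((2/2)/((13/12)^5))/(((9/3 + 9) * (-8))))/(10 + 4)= -1296/2599051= -0.00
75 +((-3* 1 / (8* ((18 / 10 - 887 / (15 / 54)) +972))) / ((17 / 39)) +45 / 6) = 13834325 / 167688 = 82.50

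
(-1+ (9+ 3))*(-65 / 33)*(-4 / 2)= 130 / 3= 43.33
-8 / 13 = -0.62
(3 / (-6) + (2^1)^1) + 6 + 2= 19 / 2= 9.50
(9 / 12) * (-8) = -6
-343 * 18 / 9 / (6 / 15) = -1715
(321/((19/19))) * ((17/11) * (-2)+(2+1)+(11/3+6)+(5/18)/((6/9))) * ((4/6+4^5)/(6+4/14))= 1518449947/2904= 522882.21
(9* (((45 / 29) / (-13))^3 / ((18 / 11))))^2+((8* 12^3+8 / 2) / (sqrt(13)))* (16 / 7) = 1004755640625 / 11484394236850756+221248* sqrt(13) / 91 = 8766.17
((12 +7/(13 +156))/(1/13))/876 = 2035/11388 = 0.18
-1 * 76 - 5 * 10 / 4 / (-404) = -61383 / 808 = -75.97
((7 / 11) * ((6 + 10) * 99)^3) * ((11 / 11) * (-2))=-5058256896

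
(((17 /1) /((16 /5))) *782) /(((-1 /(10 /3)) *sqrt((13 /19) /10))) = -166175 *sqrt(2470) /156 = -52940.69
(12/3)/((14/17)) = 34/7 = 4.86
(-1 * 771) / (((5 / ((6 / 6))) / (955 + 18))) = -150036.60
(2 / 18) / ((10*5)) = 0.00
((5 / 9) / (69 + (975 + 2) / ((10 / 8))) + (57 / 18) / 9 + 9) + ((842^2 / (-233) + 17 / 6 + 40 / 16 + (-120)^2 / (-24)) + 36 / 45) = -970500856321 / 267556230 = -3627.28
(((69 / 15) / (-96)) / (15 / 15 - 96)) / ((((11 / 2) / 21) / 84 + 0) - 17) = -3381 / 113933500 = -0.00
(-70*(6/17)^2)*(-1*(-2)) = -5040/289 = -17.44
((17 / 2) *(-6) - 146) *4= -788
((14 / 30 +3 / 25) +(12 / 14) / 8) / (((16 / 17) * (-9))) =-24769 / 302400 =-0.08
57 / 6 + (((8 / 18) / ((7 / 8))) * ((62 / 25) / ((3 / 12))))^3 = 1073852786837 / 7813968750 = 137.43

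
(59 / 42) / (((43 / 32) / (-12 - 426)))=-137824 / 301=-457.89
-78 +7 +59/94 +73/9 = -52673/846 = -62.26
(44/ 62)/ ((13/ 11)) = 242/ 403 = 0.60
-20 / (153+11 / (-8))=-160 / 1213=-0.13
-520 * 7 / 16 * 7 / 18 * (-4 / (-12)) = -3185 / 108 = -29.49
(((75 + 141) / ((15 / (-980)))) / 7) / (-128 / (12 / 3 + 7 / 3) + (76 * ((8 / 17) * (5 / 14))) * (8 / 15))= 427329 / 2840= 150.47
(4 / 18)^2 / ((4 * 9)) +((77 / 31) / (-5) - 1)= -168973 / 112995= -1.50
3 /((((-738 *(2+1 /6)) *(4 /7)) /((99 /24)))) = -231 /17056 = -0.01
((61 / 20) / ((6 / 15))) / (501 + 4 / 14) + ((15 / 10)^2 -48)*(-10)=12843367 / 28072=457.52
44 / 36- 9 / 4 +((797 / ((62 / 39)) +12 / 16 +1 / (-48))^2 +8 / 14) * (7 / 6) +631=3915246259375 / 13284864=294714.82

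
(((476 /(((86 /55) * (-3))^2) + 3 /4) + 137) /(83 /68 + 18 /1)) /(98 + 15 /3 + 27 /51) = 3066027299 /38279625120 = 0.08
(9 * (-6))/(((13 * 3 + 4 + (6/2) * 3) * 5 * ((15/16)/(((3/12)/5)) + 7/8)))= -108/10205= -0.01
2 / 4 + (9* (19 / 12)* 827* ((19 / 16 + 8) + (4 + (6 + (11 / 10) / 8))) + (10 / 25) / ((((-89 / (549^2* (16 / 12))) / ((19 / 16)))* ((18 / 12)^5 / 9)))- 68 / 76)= 12185909441 / 54112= 225197.91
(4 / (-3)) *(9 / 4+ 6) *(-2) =22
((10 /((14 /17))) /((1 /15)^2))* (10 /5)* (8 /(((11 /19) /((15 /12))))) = 7267500 /77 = 94383.12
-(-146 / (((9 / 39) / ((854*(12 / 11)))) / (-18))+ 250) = -116706974 / 11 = -10609724.91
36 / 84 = 3 / 7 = 0.43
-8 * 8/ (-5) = 64/ 5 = 12.80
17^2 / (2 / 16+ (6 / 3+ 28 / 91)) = 30056 / 253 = 118.80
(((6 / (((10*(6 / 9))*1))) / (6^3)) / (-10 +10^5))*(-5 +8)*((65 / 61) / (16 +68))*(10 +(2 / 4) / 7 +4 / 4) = 403 / 22953224448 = 0.00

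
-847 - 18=-865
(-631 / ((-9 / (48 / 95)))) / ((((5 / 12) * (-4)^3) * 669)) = -631 / 317775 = -0.00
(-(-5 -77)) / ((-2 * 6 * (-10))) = 41 / 60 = 0.68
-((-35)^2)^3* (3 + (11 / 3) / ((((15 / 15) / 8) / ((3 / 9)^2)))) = -310666890625 / 27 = -11506181134.26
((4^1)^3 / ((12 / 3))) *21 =336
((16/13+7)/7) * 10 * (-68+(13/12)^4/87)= -65615404025/82083456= -799.37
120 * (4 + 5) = 1080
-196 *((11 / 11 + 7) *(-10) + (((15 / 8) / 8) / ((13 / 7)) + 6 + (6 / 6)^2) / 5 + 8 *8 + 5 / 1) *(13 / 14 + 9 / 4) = 24814713 / 4160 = 5965.08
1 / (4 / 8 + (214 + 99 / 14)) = 7 / 1551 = 0.00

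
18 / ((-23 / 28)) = -21.91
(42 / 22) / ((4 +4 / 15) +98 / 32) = 5040 / 19349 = 0.26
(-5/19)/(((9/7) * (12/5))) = -175/2052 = -0.09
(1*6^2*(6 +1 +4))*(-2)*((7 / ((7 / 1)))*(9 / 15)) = -2376 / 5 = -475.20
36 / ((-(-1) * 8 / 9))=81 / 2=40.50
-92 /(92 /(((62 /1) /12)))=-31 /6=-5.17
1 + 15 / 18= 1.83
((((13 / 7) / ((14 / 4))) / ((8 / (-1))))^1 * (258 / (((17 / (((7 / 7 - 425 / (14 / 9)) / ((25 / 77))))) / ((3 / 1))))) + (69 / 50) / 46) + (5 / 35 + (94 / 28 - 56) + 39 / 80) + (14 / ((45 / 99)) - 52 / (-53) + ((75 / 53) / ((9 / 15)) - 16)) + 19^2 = 2859.02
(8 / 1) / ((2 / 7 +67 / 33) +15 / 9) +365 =42206 / 115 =367.01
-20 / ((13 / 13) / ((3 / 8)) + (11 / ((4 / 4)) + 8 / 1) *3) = -60 / 179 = -0.34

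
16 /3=5.33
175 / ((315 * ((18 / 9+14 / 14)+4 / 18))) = 5 / 29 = 0.17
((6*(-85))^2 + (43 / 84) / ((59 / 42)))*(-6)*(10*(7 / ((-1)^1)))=6445287030 / 59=109242153.05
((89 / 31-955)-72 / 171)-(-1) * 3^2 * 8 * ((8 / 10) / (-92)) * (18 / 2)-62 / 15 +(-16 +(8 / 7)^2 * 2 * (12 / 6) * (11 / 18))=-5825620834 / 5974227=-975.13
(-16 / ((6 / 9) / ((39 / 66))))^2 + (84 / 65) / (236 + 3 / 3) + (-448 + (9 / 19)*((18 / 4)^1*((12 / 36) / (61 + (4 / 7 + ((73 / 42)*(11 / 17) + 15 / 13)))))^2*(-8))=-4178209934670216164 / 16924554289067425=-246.87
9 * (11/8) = 99/8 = 12.38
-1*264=-264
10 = 10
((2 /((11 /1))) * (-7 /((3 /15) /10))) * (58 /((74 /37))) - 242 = -2087.45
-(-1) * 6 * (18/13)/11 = 108/143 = 0.76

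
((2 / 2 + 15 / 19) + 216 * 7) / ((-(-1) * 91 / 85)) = 2444770 / 1729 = 1413.98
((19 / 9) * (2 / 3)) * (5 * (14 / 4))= 665 / 27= 24.63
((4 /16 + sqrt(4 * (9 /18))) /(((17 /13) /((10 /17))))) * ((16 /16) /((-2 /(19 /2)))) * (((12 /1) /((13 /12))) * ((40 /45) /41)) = -6080 * sqrt(2) /11849 - 1520 /11849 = -0.85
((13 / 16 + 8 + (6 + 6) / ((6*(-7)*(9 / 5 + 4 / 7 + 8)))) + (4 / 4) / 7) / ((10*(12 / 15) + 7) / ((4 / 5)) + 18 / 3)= 0.36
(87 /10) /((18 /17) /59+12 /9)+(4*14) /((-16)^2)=2165419 /325280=6.66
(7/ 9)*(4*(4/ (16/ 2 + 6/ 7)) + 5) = 1477/ 279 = 5.29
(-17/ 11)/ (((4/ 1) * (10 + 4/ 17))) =-289/ 7656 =-0.04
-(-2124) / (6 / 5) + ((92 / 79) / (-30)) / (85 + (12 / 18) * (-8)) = 167096804 / 94405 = 1770.00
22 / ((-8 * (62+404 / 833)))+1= 199037 / 208200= 0.96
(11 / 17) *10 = 110 / 17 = 6.47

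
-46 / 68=-23 / 34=-0.68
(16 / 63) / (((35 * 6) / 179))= 1432 / 6615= 0.22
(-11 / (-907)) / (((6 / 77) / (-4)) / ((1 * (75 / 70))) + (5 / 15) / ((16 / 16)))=1815 / 47164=0.04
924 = 924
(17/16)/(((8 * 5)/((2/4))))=17/1280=0.01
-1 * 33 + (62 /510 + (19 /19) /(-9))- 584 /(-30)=-13.52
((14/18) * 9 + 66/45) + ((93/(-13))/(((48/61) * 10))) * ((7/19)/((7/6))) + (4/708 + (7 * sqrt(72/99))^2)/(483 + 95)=6108742539/741241072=8.24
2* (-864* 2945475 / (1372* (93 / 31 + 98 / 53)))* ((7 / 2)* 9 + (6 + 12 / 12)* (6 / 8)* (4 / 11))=-505796967000 / 19789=-25559501.09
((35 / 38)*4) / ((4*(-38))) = -35 / 1444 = -0.02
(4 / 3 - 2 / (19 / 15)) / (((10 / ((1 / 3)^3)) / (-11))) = 77 / 7695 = 0.01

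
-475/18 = -26.39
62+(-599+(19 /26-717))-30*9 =-39605 /26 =-1523.27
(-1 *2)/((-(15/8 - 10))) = -16/65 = -0.25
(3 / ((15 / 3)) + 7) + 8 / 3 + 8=274 / 15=18.27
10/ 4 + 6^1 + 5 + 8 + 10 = 63/ 2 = 31.50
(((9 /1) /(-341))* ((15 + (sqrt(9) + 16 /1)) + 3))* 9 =-2997 /341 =-8.79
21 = 21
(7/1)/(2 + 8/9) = 63/26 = 2.42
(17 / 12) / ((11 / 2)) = 17 / 66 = 0.26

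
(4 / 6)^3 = 8 / 27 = 0.30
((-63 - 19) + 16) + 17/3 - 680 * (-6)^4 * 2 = -5287861/3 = -1762620.33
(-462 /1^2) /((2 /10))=-2310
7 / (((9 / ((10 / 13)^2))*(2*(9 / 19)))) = 6650 / 13689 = 0.49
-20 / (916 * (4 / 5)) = -25 / 916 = -0.03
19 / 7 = 2.71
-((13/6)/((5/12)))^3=-17576/125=-140.61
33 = 33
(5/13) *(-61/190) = -61/494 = -0.12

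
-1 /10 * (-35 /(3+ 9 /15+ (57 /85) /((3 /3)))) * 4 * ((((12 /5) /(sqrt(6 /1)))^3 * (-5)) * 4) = -61.67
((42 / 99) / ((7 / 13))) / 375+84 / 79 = 1041554 / 977625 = 1.07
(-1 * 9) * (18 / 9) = -18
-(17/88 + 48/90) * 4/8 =-959/2640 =-0.36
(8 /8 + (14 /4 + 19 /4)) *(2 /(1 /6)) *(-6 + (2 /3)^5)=-52762 /81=-651.38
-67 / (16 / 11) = -737 / 16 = -46.06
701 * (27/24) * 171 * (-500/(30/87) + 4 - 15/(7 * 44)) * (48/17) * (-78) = 3306946846437/77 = 42947361642.04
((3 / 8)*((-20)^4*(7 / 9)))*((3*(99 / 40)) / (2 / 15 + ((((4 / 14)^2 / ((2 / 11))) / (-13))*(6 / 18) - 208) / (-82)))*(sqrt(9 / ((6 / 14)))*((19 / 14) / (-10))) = -18422278875*sqrt(21) / 1046009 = -80708.18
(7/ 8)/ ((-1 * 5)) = -7/ 40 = -0.18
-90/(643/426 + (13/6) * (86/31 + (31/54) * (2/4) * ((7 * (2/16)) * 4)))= -256724640/27660197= -9.28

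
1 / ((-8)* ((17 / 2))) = -1 / 68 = -0.01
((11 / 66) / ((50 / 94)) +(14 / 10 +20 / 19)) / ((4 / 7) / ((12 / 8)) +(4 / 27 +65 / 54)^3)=1448170164 / 1492935925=0.97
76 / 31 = 2.45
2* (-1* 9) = -18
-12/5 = -2.40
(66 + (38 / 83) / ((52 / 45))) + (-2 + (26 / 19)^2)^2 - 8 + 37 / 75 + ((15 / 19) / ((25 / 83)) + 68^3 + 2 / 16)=26533771348776769 / 84369815400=314493.65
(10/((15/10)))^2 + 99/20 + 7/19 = 170189/3420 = 49.76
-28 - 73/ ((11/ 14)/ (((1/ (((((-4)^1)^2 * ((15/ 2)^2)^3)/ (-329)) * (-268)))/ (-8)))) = -28.00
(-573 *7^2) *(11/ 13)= -308847/ 13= -23757.46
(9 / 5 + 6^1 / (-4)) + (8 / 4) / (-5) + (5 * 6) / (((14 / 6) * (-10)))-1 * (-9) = 533 / 70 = 7.61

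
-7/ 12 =-0.58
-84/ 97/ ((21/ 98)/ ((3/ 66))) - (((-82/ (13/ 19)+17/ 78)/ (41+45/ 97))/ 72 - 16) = 15.86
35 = 35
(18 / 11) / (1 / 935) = 1530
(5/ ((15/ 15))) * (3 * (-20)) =-300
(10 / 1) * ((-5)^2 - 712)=-6870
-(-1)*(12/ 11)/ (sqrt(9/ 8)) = 8*sqrt(2)/ 11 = 1.03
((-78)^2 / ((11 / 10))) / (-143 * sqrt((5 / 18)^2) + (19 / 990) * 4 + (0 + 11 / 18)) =-1368900 / 9661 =-141.69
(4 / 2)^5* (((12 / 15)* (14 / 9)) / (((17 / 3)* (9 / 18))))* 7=25088 / 255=98.38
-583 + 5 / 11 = -6408 / 11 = -582.55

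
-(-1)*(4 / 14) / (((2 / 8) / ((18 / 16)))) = 9 / 7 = 1.29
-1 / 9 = -0.11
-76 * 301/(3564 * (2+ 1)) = -5719/2673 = -2.14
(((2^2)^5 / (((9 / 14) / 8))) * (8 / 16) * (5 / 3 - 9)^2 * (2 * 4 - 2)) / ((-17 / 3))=-55508992 / 153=-362803.87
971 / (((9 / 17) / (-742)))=-12248194 / 9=-1360910.44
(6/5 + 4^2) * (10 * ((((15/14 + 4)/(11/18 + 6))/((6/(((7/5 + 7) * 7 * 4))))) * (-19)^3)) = -3015435888/85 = -35475716.33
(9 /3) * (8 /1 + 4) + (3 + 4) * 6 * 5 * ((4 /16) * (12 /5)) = 162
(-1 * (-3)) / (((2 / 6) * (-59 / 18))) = -162 / 59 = -2.75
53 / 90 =0.59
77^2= 5929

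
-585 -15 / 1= -600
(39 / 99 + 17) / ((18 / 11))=10.63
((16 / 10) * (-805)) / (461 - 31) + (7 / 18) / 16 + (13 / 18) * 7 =129073 / 61920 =2.08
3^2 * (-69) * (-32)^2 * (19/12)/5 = -1006848/5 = -201369.60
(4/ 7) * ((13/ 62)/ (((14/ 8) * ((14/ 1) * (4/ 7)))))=13/ 1519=0.01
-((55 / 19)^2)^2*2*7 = -128108750 / 130321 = -983.02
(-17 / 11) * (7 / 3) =-3.61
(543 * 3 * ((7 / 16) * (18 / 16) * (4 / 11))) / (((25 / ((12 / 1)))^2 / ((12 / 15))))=1847286 / 34375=53.74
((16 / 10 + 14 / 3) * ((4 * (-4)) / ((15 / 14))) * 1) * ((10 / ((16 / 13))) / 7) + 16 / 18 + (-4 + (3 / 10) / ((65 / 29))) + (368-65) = 191.40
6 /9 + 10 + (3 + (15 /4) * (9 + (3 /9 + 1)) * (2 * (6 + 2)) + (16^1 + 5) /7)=1910 /3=636.67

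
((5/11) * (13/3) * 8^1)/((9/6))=1040/99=10.51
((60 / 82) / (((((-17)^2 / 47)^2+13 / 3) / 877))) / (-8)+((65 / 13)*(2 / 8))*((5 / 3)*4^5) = 58574150689 / 27481152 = 2131.43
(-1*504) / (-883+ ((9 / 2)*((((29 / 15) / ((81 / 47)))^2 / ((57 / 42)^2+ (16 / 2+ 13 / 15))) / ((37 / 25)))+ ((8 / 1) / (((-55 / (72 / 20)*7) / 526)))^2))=-4757936270135895000 / 6283361172690899947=-0.76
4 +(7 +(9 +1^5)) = 21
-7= -7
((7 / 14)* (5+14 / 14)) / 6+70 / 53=193 / 106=1.82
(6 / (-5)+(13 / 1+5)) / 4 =21 / 5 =4.20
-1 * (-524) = 524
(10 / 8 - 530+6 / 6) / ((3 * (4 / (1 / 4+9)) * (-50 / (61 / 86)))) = 5.77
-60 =-60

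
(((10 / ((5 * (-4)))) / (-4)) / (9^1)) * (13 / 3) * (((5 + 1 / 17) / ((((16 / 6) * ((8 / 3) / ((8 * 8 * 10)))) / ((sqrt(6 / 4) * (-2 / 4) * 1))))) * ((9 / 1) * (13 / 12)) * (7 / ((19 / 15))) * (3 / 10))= -2289105 * sqrt(6) / 20672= -271.24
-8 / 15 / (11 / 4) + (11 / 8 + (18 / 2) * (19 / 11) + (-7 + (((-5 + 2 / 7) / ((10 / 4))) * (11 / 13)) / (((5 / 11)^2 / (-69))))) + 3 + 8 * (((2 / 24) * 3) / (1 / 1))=547.59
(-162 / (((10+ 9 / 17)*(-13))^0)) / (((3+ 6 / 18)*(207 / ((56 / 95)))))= -1512 / 10925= -0.14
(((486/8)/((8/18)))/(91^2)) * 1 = 2187/132496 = 0.02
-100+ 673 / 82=-7527 / 82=-91.79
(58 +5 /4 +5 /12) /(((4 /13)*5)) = 2327 /60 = 38.78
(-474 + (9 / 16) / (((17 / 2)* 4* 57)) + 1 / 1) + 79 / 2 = -4480653 / 10336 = -433.50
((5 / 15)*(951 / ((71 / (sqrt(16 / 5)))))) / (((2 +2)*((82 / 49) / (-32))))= -248528*sqrt(5) / 14555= -38.18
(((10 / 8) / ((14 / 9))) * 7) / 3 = 15 / 8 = 1.88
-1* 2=-2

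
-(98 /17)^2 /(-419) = 9604 /121091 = 0.08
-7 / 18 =-0.39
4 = 4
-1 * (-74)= 74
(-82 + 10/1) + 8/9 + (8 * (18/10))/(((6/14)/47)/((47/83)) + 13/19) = -234009772/4629375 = -50.55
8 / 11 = 0.73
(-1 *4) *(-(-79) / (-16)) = 79 / 4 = 19.75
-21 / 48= -7 / 16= -0.44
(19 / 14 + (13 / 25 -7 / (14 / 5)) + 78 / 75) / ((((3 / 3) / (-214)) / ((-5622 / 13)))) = 87826884 / 2275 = 38605.22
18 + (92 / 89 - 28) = -798 / 89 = -8.97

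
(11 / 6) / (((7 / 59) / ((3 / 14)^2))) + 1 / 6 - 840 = -6907667 / 8232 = -839.12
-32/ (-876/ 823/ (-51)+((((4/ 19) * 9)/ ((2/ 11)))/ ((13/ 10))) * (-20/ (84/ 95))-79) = 40741792/ 331406227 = 0.12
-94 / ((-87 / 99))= 3102 / 29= 106.97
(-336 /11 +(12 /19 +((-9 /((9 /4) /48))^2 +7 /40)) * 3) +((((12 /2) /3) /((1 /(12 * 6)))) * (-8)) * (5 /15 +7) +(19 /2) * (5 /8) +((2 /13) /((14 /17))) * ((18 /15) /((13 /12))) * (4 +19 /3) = 2019987222731 /19779760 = 102123.95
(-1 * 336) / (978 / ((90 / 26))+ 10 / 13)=-2340 / 1973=-1.19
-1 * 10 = -10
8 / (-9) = -8 / 9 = -0.89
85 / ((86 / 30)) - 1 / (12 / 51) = 25.40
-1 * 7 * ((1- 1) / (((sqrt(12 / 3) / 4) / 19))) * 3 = 0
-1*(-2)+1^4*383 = 385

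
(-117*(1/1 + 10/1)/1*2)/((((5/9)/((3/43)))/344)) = -555984/5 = -111196.80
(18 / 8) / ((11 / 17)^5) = 12778713 / 644204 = 19.84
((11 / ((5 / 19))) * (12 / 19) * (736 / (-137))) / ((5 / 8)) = -777216 / 3425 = -226.92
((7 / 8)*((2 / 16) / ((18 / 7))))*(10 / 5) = 49 / 576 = 0.09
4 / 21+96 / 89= 2372 / 1869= 1.27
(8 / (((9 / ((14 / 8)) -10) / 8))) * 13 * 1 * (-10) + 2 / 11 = 320354 / 187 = 1713.12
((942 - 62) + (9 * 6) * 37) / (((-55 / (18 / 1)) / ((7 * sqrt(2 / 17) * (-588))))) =213225264 * sqrt(34) / 935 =1329739.31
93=93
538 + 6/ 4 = 1079/ 2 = 539.50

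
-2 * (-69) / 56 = 69 / 28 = 2.46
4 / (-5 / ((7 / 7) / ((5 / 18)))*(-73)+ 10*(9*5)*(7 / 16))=288 / 21475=0.01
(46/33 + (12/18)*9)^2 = 59536/1089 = 54.67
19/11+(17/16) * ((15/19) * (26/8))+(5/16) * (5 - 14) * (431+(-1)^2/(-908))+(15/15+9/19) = -915655437/759088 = -1206.26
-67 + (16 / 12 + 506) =1321 / 3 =440.33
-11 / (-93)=11 / 93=0.12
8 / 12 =2 / 3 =0.67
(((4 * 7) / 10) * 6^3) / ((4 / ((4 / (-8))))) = -378 / 5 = -75.60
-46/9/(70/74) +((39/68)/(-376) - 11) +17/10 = -118430477/8053920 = -14.70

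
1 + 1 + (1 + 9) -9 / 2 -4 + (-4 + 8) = 15 / 2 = 7.50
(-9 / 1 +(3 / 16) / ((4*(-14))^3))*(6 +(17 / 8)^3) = -201930325395 / 1438646272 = -140.36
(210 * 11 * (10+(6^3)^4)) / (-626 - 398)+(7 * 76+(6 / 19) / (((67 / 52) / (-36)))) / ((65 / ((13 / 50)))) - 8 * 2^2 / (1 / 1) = -200034734659490363 / 40736000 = -4910514892.47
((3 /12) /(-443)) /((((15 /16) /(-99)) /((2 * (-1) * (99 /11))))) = -2376 /2215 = -1.07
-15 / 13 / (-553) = 15 / 7189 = 0.00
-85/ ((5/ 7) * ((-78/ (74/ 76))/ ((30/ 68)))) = 1295/ 1976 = 0.66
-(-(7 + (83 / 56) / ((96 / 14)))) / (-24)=-2771 / 9216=-0.30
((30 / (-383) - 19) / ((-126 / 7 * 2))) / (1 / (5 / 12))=36535 / 165456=0.22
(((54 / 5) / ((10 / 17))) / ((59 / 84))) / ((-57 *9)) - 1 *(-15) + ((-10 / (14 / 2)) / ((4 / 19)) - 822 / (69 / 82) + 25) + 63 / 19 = -940.39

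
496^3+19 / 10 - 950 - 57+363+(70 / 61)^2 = 4540486815019 / 37210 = 122023295.22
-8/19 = -0.42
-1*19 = -19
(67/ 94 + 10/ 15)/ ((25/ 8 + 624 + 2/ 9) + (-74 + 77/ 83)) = 387444/ 155680309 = 0.00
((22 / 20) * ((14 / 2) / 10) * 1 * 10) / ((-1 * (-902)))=7 / 820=0.01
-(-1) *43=43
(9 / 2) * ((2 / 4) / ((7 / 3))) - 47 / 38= -145 / 532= -0.27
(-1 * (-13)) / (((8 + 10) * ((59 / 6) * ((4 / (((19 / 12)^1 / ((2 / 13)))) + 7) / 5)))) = 3211 / 64605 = 0.05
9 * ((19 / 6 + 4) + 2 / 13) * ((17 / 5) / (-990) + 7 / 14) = 701759 / 21450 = 32.72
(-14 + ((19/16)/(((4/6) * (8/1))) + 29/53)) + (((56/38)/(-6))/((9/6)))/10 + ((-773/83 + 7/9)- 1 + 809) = 252337477243/320951040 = 786.22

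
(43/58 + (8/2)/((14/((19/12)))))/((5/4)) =2908/3045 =0.96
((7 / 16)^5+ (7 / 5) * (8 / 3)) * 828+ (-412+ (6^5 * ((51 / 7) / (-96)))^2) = 22540572563101 / 64225280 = 350961.06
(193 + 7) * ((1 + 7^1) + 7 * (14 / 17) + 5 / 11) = 531800 / 187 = 2843.85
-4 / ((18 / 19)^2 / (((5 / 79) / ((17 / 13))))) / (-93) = 23465 / 10116819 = 0.00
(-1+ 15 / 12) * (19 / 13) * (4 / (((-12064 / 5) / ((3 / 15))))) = -19 / 156832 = -0.00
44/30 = 22/15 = 1.47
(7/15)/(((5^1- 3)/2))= 7/15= 0.47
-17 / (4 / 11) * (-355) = 66385 / 4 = 16596.25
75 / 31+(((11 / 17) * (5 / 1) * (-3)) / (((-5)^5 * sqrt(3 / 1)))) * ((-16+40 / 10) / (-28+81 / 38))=5016 * sqrt(3) / 10444375+75 / 31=2.42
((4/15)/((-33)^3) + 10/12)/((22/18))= 0.68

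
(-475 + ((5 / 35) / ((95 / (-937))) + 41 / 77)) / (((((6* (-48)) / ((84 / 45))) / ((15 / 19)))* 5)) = 3481037 / 7147800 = 0.49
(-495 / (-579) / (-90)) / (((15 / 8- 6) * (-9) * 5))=-4 / 78165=-0.00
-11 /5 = -2.20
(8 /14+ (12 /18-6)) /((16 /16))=-100 /21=-4.76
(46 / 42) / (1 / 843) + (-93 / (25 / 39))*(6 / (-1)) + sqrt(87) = sqrt(87) + 313909 / 175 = 1803.09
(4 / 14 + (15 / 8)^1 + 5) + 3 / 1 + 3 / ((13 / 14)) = 9749 / 728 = 13.39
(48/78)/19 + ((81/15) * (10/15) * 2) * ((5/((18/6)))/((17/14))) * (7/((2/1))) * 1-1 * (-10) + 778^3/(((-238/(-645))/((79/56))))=740853904250541/411502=1800365257.64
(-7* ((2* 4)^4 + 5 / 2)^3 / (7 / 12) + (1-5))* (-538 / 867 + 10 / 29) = 5726834312184182 / 25143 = 227770525083.89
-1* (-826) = 826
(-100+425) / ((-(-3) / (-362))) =-117650 / 3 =-39216.67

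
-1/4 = -0.25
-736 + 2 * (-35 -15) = -836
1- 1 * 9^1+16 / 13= -88 / 13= -6.77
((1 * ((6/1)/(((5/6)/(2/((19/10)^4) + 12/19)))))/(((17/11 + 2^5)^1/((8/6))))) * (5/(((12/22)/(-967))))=-95766017248/48088449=-1991.46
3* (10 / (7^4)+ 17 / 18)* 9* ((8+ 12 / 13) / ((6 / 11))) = 13078043 / 31213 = 418.99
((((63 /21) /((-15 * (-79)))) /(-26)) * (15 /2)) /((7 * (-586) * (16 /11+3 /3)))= 11 /151659144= 0.00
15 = 15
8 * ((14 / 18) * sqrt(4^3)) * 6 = 896 / 3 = 298.67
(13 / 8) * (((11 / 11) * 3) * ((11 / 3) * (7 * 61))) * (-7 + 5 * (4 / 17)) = -6045039 / 136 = -44448.82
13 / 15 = 0.87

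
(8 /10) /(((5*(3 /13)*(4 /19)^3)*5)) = 89167 /6000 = 14.86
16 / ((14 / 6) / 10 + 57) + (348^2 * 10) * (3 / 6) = 1039678320 / 1717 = 605520.28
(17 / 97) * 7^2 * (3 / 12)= 833 / 388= 2.15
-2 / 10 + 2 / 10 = 0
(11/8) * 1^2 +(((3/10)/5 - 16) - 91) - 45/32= -85577/800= -106.97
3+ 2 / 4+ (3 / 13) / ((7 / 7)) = 97 / 26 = 3.73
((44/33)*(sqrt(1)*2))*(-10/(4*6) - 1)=-34/9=-3.78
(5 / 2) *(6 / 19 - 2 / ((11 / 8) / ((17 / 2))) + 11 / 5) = -24.62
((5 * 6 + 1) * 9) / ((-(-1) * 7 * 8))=279 / 56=4.98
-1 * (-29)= 29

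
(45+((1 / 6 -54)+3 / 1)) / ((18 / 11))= -385 / 108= -3.56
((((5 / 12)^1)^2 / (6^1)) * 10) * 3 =125 / 144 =0.87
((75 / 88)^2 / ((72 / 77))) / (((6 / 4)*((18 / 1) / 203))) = 888125 / 152064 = 5.84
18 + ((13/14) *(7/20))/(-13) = 719/40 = 17.98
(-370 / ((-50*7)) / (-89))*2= -74 / 3115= -0.02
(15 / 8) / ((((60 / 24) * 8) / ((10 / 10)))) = 0.09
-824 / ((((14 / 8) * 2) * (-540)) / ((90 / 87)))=824 / 1827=0.45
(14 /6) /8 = 7 /24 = 0.29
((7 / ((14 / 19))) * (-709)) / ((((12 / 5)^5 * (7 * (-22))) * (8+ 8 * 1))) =42096875 / 1226244096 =0.03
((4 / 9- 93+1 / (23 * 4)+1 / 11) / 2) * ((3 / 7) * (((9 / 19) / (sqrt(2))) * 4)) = -2526207 * sqrt(2) / 134596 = -26.54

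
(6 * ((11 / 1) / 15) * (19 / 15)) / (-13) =-418 / 975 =-0.43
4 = 4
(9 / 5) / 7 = 9 / 35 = 0.26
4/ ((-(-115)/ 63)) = 252/ 115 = 2.19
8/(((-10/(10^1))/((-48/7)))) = 384/7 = 54.86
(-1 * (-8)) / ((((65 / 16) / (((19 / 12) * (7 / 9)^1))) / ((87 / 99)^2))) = 3579296 / 1911195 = 1.87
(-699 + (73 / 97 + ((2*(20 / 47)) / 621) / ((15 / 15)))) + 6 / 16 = -15806159623 / 22649112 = -697.87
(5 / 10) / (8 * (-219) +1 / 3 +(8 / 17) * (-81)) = -51 / 182558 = -0.00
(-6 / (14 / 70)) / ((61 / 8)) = -240 / 61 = -3.93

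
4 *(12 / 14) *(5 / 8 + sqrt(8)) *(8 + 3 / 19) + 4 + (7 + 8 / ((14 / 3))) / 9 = 26872 / 1197 + 7440 *sqrt(2) / 133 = 101.56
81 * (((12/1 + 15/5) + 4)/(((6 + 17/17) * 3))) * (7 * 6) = 3078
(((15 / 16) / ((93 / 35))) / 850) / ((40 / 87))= 609 / 674560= 0.00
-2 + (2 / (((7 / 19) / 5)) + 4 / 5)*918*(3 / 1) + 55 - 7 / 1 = 2695022 / 35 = 77000.63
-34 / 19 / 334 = -17 / 3173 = -0.01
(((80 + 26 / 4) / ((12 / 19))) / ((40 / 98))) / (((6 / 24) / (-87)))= -4670827 / 40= -116770.68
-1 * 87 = -87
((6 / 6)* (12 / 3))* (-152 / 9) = -608 / 9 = -67.56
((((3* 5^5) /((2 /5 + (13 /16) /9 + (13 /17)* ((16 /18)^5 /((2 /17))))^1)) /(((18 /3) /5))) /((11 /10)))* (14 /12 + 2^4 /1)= 6335465625000 /212909323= 29756.64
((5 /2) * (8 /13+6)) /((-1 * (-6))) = 215 /78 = 2.76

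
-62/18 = -31/9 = -3.44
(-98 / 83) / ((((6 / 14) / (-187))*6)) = 64141 / 747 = 85.86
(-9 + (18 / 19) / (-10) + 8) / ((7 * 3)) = -104 / 1995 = -0.05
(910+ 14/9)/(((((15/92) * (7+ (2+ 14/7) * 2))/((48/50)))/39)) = 78495872/5625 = 13954.82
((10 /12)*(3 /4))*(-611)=-3055 /8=-381.88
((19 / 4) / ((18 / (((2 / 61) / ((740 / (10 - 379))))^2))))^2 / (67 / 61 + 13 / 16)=82628077401 / 31734760770398600000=0.00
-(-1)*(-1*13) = -13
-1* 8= -8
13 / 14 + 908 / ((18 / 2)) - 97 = 607 / 126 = 4.82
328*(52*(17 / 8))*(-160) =-5799040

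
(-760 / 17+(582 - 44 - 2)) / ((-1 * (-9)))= 928 / 17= 54.59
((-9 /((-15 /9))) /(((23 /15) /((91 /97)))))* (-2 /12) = -2457 /4462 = -0.55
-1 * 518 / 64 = -259 / 32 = -8.09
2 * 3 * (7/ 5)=42/ 5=8.40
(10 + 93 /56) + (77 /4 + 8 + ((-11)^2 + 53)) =11923 /56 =212.91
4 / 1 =4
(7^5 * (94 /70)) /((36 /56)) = 1579858 /45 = 35107.96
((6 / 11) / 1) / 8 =3 / 44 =0.07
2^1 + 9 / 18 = 5 / 2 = 2.50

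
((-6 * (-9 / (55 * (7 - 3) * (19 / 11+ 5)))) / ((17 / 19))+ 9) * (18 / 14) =1023597 / 88060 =11.62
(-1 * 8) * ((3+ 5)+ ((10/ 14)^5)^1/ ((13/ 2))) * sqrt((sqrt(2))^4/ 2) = -14033424 * sqrt(2)/ 218491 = -90.83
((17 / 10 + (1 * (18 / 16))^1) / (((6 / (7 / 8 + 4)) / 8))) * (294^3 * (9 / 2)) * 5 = 41996810583 / 4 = 10499202645.75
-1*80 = -80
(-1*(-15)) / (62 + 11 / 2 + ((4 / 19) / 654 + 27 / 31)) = 5778090 / 26337031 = 0.22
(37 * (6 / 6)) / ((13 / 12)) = 444 / 13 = 34.15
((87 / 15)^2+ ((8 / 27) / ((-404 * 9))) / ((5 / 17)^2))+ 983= 124756862 / 122715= 1016.64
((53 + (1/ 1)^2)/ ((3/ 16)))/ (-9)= -32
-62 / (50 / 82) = -2542 / 25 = -101.68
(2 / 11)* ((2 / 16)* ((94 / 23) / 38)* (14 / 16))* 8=329 / 19228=0.02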